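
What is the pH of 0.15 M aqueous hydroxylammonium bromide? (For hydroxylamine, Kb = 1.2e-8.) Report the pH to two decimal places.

NH3OH+ is the conjugate acid of the weak base NH2OH.
Ka = Kw/Kb = 1.0×10^-14 / 1.2 × 10^-8 = 8.33 × 10^-7
Ka = [H+]²/(0.15 − [H+]) = 8.33 × 10^-7
Since Ka ≪ C₀, [H+] ≈ √(Ka·C₀) = 3.53 × 10^-4 M.
pH = −log(3.53 × 10^-4) = 3.45

pH = 3.45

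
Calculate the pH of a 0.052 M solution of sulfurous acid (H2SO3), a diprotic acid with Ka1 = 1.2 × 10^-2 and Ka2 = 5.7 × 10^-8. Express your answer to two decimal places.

pH = 1.71

Ka1 ≫ Ka2, so treat the first dissociation as the only significant source of H+.
Ka1 = x²/(0.052 − x) = 1.2 × 10^-2
Solving the quadratic: x = (−Ka1 + √(Ka1² + 4·Ka1·C₀))/2 = 1.97 × 10^-2 M
pH = −log(1.97 × 10^-2) = 1.71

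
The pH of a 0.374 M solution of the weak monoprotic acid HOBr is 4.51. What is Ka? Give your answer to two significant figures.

Ka = 2.6 × 10^-9

[H+] = 10^(-4.51) = 3.09 × 10^-5 M
At equilibrium [HA] = 0.374 − 3.09 × 10^-5 = 3.74 × 10^-1 M
Ka = [H+][A-]/[HA] = (3.09 × 10^-5)² / 3.74 × 10^-1 = 2.6 × 10^-9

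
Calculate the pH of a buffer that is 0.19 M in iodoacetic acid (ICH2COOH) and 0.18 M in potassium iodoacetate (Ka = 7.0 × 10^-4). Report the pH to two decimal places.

pKa = −log(7.0 × 10^-4) = 3.155
pH = pKa + log([A⁻]/[HA]) = 3.155 + log(0.18/0.19)
pH = 3.155 + (-0.023) = 3.13

pH = 3.13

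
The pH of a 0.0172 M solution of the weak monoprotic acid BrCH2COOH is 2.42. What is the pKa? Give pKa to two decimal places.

[H+] = 10^(-2.42) = 3.80 × 10^-3 M
At equilibrium [HA] = 0.0172 − 3.80 × 10^-3 = 1.34 × 10^-2 M
Ka = [H+][A-]/[HA] = (3.80 × 10^-3)² / 1.34 × 10^-2 = 1.08 × 10^-3
pKa = -log(1.08 × 10^-3) = 2.97

pKa = 2.97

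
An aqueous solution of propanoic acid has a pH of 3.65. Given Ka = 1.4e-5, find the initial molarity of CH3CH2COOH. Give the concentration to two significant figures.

C₀ = 3.8 × 10^-3 M

[H+] = 10^(-3.65) = 2.24 × 10^-4 M = x
Ka = x²/(C₀ − x) ⇒ C₀ = x + x²/Ka
C₀ = 2.24 × 10^-4 + (2.24 × 10^-4)²/(1.4 × 10^-5) = 3.81 × 10^-3 M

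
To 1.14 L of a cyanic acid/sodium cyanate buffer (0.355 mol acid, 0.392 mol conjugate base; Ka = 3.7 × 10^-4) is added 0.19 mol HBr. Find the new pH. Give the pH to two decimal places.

After neutralization: n(HOCN) = 0.545 mol, n(OCN-) = 0.202 mol.
pKa = −log(3.7 × 10^-4) = 3.432
pH = pKa + log([A⁻]/[HA]) = 3.432 + log(0.202/0.545) = 3.432 -0.431

pH = 3.00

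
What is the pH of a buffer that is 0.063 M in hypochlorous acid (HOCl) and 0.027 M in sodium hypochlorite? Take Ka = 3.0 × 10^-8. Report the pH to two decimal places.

pKa = −log(3.0 × 10^-8) = 7.523
pH = pKa + log([A⁻]/[HA]) = 7.523 + log(0.027/0.063)
pH = 7.523 + (-0.368) = 7.15

pH = 7.15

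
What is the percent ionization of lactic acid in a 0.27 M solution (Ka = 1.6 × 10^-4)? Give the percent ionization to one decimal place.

2.4%

CH3CH(OH)COOH ⇌ CH3CH(OH)COO- + H+; let x = [H+] at equilibrium.
x ≈ √(Ka·C₀) = √(1.6 × 10^-4 × 0.27) = 6.57 × 10^-3 M
% ionization = x/C₀ × 100% = 6.57 × 10^-3/0.27 × 100% = 2.4%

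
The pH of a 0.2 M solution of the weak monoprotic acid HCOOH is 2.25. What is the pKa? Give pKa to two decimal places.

pKa = 3.79

[H+] = 10^(-2.25) = 5.62 × 10^-3 M
At equilibrium [HA] = 0.2 − 5.62 × 10^-3 = 1.94 × 10^-1 M
Ka = [H+][A-]/[HA] = (5.62 × 10^-3)² / 1.94 × 10^-1 = 1.63 × 10^-4
pKa = -log(1.63 × 10^-4) = 3.79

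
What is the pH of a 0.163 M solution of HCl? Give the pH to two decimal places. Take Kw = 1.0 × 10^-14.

HCl is a strong acid and dissociates completely, so [H+] = 0.163 M.
pH = -log(0.163) = 0.79

pH = 0.79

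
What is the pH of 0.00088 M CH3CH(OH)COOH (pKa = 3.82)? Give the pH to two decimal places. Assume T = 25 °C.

pH = 3.53

CH3CH(OH)COOH ⇌ CH3CH(OH)COO- + H+
Ka = 10^(−3.82) = 1.51 × 10^-4
Ka = x²/(0.00088 − x) = 1.51 × 10^-4
x is not negligible relative to C₀; solve x² + 0.000151·x − 1.33e-07 = 0.
x = (−Ka + √(Ka² + 4·Ka·C₀))/2 = 2.97 × 10^-4 M
pH = −log[H+] = −log(2.97 × 10^-4) = 3.53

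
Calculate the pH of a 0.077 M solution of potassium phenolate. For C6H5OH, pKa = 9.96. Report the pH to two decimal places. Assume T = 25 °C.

C6H5O- is the conjugate base of the weak acid C6H5OH.
Ka = 10^(−9.96) = 1.10 × 10^-10
Kb = Kw/Ka = 1.0×10^-14 / 1.10 × 10^-10 = 9.09 × 10^-5
Kb = [OH-]²/(0.077 − [OH-]) = 9.09 × 10^-5
Neglecting [OH-] in the denominator: [OH-] = √(9.09 × 10^-5 × 0.077) = 2.65 × 10^-3 M
pOH = 2.58, so pH = 14.00 − pOH = 11.42

pH = 11.42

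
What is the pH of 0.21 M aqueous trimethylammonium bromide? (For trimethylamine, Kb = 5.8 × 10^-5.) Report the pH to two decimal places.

pH = 5.22

(CH3)3NH+ is the conjugate acid of the weak base (CH3)3N.
Ka = Kw/Kb = 1.0×10^-14 / 5.8 × 10^-5 = 1.72 × 10^-10
From the ICE table, Ka = [H+]²/(0.21 − [H+]) = 1.72 × 10^-10.
Assume [H+] ≪ 0.21: [H+] ≈ √(1.72 × 10^-10 × 0.21) = 6.01 × 10^-6 M
Check: 0.0029% ionized — well under 5%, approximation valid.
pH = −log(6.01 × 10^-6) = 5.22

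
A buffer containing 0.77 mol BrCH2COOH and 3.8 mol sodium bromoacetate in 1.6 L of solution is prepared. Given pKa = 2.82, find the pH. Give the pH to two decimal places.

pH = 3.51

Henderson–Hasselbalch: pH = pKa + log([BrCH2COO-]/[BrCH2COOH]) = 2.82 + log(3.8/0.77)
pH = 2.82 + (+0.693) = 3.51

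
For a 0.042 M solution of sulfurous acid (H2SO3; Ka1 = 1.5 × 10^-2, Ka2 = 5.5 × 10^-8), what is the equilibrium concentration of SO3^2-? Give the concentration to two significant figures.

First ionization gives [H+] ≈ [HSO3-] = 1.87 × 10^-2 M.
Second step: Ka2 = [H+][SO3^2-]/[HSO3-] ≈ [SO3^2-] (since [H+] ≈ [HSO3-]).
So [SO3^2-] ≈ Ka2.

5.5 × 10^-8 M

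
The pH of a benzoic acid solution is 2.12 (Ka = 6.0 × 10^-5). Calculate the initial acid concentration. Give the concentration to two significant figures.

[H+] = 10^(-2.12) = 7.59 × 10^-3 M = x
Ka = x²/(C₀ − x) ⇒ C₀ = x + x²/Ka
C₀ = 7.59 × 10^-3 + (7.59 × 10^-3)²/(6.0 × 10^-5) = 9.68 × 10^-1 M

C₀ = 9.7 × 10^-1 M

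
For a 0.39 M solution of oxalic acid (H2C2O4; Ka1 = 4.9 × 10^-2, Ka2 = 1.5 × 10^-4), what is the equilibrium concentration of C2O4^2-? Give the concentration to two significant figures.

First ionization gives [H+] ≈ [HC2O4-] = 1.16 × 10^-1 M.
Second step: Ka2 = [H+][C2O4^2-]/[HC2O4-] ≈ [C2O4^2-] (since [H+] ≈ [HC2O4-]).
So [C2O4^2-] ≈ Ka2.

1.5 × 10^-4 M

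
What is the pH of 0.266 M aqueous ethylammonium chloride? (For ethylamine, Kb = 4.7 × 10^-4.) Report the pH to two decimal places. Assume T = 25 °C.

pH = 5.62

C2H5NH3+ is the conjugate acid of the weak base C2H5NH2.
Ka = Kw/Kb = 1.0×10^-14 / 4.7 × 10^-4 = 2.13 × 10^-11
From the ICE table, Ka = x²/(0.266 − x) = 2.13 × 10^-11.
Neglecting x in the denominator: x = √(2.13 × 10^-11 × 0.266) = 2.38 × 10^-6 M
pH = −log(2.38 × 10^-6) = 5.62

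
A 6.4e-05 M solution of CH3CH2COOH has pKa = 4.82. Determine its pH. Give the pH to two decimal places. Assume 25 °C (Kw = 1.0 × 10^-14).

CH3CH2COOH ⇌ CH3CH2COO- + H+
Ka = 10^(−4.82) = 1.51 × 10^-5
Ka = [H+]²/(6.4e-05 − [H+]) = 1.51 × 10^-5
Here C₀/Ka ≈ 4.24, so the small-[H+] approximation fails. Use the quadratic:
[H+] = [−1.51e-05 + √(1.51e-05² + 3.87e-09)]/2 = 2.44 × 10^-5 M
pH = −log(2.44 × 10^-5) = 4.61

pH = 4.61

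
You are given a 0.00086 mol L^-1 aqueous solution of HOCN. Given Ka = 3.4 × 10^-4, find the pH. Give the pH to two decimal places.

pH = 3.40

HOCN ⇌ OCN- + H+
Ka = [H+]²/(0.00086 − [H+]) = 3.4 × 10^-4
The 5% rule fails; solving [H+]² + Ka·[H+] − Ka·C₀ = 0 exactly:
[H+] = [−0.00034 + √(0.00034² + 1.17e-06)]/2 = 3.97 × 10^-4 M
pH = −log(3.97 × 10^-4) = 3.40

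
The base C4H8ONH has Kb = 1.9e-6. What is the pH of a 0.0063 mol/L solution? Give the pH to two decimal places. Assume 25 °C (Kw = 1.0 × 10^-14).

pH = 10.04

C4H8ONH + H2O ⇌ C4H8ONH2+ + OH-
Kb = x²/(0.0063 − x) = 1.9 × 10^-6
Neglecting x in the denominator: x = √(1.9 × 10^-6 × 0.0063) = 1.09 × 10^-4 M
Check: 1.7% ionized — well under 5%, approximation valid.
pOH = −log(1.09 × 10^-4) = 3.96; pH = 14.00 − 3.96 = 10.04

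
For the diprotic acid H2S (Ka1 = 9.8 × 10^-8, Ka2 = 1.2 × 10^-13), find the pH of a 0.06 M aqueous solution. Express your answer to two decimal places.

Since Ka1 ≫ Ka2, the first ionization dominates [H+].
Ka1 = x²/(0.06 − x) = 9.8 × 10^-8
x ≈ √(9.8 × 10^-8 × 0.06) = 7.67 × 10^-5 M
pH = −log(7.67 × 10^-5) = 4.12

pH = 4.12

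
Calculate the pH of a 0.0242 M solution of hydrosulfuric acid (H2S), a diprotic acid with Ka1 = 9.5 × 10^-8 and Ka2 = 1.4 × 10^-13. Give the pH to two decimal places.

pH = 4.32

Since Ka1 ≫ Ka2, the first ionization dominates [H+].
Ka1 = x²/(0.0242 − x) = 9.5 × 10^-8
x ≈ √(9.5 × 10^-8 × 0.0242) = 4.79 × 10^-5 M
pH = −log(4.79 × 10^-5) = 4.32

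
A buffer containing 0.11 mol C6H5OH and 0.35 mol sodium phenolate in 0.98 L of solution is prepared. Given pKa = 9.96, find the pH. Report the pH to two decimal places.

Henderson–Hasselbalch: pH = pKa + log([C6H5O-]/[C6H5OH]) = 9.96 + log(0.35/0.11)
pH = 9.96 + (+0.503) = 10.46

pH = 10.46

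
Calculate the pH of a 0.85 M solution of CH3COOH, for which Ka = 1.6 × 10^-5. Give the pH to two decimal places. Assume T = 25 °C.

pH = 2.43

CH3COOH ⇌ CH3COO- + H+
From the ICE table, Ka = x²/(0.85 − x) = 1.6 × 10^-5.
Neglecting x in the denominator: x = √(1.6 × 10^-5 × 0.85) = 3.69 × 10^-3 M
Check: 0.43% ionized — well under 5%, approximation valid.
pH = −log(3.69 × 10^-3) = 2.43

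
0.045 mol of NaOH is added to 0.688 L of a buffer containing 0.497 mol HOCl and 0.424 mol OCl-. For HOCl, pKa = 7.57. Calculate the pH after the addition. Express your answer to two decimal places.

After neutralization: n(HOCl) = 0.452 mol, n(OCl-) = 0.469 mol.
Henderson–Hasselbalch with mole ratio 0.469/0.452: pH = 7.57 + (+0.016)

pH = 7.59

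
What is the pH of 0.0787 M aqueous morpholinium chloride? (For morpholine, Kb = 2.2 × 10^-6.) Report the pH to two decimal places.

pH = 4.72

C4H8ONH2+ is the conjugate acid of the weak base C4H8ONH.
Ka = Kw/Kb = 1.0×10^-14 / 2.2 × 10^-6 = 4.55 × 10^-9
Ka = x²/(0.0787 − x) = 4.55 × 10^-9
Assume x ≪ 0.0787: x ≈ √(4.55 × 10^-9 × 0.0787) = 1.89 × 10^-5 M
pH = −log(1.89 × 10^-5) = 4.72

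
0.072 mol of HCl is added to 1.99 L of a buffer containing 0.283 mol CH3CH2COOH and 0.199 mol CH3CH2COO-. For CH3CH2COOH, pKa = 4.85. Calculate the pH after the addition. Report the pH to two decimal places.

pH = 4.40

Added H+ converts CH3CH2COO- to CH3CH2COOH: CH3CH2COOH → 0.355 mol, CH3CH2COO- → 0.127 mol.
pH = pKa + log(n_CH3CH2COO-/n_CH3CH2COOH) = 4.85 + log(0.127/0.355) = 4.85 + (-0.446)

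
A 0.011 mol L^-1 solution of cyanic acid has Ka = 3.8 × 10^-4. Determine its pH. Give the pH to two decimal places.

pH = 2.73

HOCN ⇌ OCN- + H+
Ka = x²/(0.011 − x) = 3.8 × 10^-4
x is not negligible relative to C₀; solve x² + 0.00038·x − 4.18e-06 = 0.
x = (−Ka + √(Ka² + 4·Ka·C₀))/2 = 1.86 × 10^-3 M
pH = −log(1.86 × 10^-3) = 2.73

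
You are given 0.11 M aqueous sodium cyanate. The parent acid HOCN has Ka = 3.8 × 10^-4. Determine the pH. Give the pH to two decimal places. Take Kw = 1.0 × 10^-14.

pH = 8.23

OCN- is the conjugate base of the weak acid HOCN.
Kb = Kw/Ka = 1.0×10^-14 / 3.8 × 10^-4 = 2.63 × 10^-11
From the ICE table, Kb = [OH-]²/(0.11 − [OH-]) = 2.63 × 10^-11.
Neglecting [OH-] in the denominator: [OH-] = √(2.63 × 10^-11 × 0.11) = 1.70 × 10^-6 M
([OH-]/C₀ = 0.0015% < 5%, so the approximation holds.)
pOH = −log(1.70 × 10^-6) = 5.77; pH = 14.00 − 5.77 = 8.23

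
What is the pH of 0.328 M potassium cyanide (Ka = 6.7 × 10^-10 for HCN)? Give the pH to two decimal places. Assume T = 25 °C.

CN- is the conjugate base of the weak acid HCN.
Kb = Kw/Ka = 1.0×10^-14 / 6.7 × 10^-10 = 1.49 × 10^-5
From the ICE table, Kb = x²/(0.328 − x) = 1.49 × 10^-5.
Since Kb ≪ C₀, x ≈ √(Kb·C₀) = 2.21 × 10^-3 M.
Check: 0.67% ionized — well under 5%, approximation valid.
pOH = −log(2.21 × 10^-3) = 2.66; pH = 14.00 − 2.66 = 11.34

pH = 11.34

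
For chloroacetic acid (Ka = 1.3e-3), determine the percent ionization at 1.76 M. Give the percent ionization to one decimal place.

ClCH2COOH ⇌ ClCH2COO- + H+; let x = [H+] at equilibrium.
x ≈ √(Ka·C₀) = √(1.3 × 10^-3 × 1.76) = 4.78 × 10^-2 M
% ionization = x/C₀ × 100% = 4.78 × 10^-2/1.76 × 100% = 2.7%

2.7%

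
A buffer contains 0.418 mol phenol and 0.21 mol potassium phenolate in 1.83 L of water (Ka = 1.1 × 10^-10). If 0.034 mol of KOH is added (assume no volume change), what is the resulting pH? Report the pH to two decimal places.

pH = 9.76

OH- converts C6H5OH to C6H5O-: C6H5OH → 0.384 mol, C6H5O- → 0.244 mol.
pKa = −log(1.1 × 10^-10) = 9.959
Henderson–Hasselbalch with mole ratio 0.244/0.384: pH = 9.959 + (-0.197)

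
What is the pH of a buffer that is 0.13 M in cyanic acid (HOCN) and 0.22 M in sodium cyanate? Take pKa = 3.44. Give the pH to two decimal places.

pH = 3.67

Henderson–Hasselbalch: pH = pKa + log([OCN-]/[HOCN]) = 3.44 + log(0.22/0.13)
pH = 3.44 + (+0.228) = 3.67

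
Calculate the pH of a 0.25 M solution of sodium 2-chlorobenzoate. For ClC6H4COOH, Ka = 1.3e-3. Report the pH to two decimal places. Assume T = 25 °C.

pH = 8.14

ClC6H4COO- is the conjugate base of the weak acid ClC6H4COOH.
Kb = Kw/Ka = 1.0×10^-14 / 1.3 × 10^-3 = 7.69 × 10^-12
From the ICE table, Kb = [OH-]²/(0.25 − [OH-]) = 7.69 × 10^-12.
Assume [OH-] ≪ 0.25: [OH-] ≈ √(7.69 × 10^-12 × 0.25) = 1.39 × 10^-6 M
([OH-]/C₀ = 0.00055% < 5%, so the approximation holds.)
pOH = 5.86, so pH = 14.00 − pOH = 8.14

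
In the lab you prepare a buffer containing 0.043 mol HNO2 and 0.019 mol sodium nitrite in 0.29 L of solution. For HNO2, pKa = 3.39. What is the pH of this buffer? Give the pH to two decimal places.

Henderson–Hasselbalch: pH = pKa + log([NO2-]/[HNO2]) = 3.39 + log(0.019/0.043)
pH = 3.39 + (-0.355) = 3.04

pH = 3.04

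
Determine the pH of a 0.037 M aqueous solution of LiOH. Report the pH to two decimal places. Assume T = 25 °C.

LiOH is a strong base; [OH-] = 0.037 M.
pOH = -log(0.037) = 1.43
pH = 14.00 - 1.43 = 12.57

pH = 12.57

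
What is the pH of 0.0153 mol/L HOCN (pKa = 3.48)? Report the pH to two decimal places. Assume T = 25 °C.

HOCN ⇌ OCN- + H+
Ka = 10^(−3.48) = 3.31 × 10^-4
From the ICE table, Ka = x²/(0.0153 − x) = 3.31 × 10^-4.
Here C₀/Ka ≈ 46.2, so the small-x approximation fails. Use the quadratic:
x = (−Ka + √(Ka² + 4·Ka·C₀))/2 = 2.09 × 10^-3 M
pH = −log(2.09 × 10^-3) = 2.68

pH = 2.68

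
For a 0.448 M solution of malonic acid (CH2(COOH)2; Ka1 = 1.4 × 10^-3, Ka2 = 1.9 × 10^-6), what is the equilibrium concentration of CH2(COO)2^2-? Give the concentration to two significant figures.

First ionization gives [H+] ≈ [CH2(COOH)COO-] = 2.44 × 10^-2 M.
Second step: Ka2 = [H+][CH2(COO)2^2-]/[CH2(COOH)COO-] ≈ [CH2(COO)2^2-] (since [H+] ≈ [CH2(COOH)COO-]).
So [CH2(COO)2^2-] ≈ Ka2.

1.9 × 10^-6 M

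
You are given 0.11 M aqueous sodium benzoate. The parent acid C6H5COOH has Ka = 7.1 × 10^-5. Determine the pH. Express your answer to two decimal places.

C6H5COO- is the conjugate base of the weak acid C6H5COOH.
Kb = Kw/Ka = 1.0×10^-14 / 7.1 × 10^-5 = 1.41 × 10^-10
Kb = x²/(0.11 − x) = 1.41 × 10^-10
Assume x ≪ 0.11: x ≈ √(1.41 × 10^-10 × 0.11) = 3.94 × 10^-6 M
Check: 0.0036% ionized — well under 5%, approximation valid.
pOH = 5.40, so pH = 14.00 − pOH = 8.60

pH = 8.60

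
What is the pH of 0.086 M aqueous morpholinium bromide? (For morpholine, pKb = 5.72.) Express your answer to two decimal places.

C4H8ONH2+ is the conjugate acid of the weak base C4H8ONH.
Kb = 10^(−5.72) = 1.91 × 10^-6
Ka = Kw/Kb = 1.0×10^-14 / 1.91 × 10^-6 = 5.24 × 10^-9
Let x = [H+] at equilibrium. Ka = x²/(0.086 − x).
Assume x ≪ 0.086: x ≈ √(5.24 × 10^-9 × 0.086) = 2.12 × 10^-5 M
(x/C₀ = 0.025% < 5%, so the approximation holds.)
pH = −log(2.12 × 10^-5) = 4.67

pH = 4.67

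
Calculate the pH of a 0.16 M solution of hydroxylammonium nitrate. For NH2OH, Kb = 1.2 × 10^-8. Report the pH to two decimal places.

NH3OH+ is the conjugate acid of the weak base NH2OH.
Ka = Kw/Kb = 1.0×10^-14 / 1.2 × 10^-8 = 8.33 × 10^-7
Ka = [H+]²/(0.16 − [H+]) = 8.33 × 10^-7
Since Ka ≪ C₀, [H+] ≈ √(Ka·C₀) = 3.65 × 10^-4 M.
Check: 0.23% ionized — well under 5%, approximation valid.
pH = −log[H+] = −log(3.65 × 10^-4) = 3.44

pH = 3.44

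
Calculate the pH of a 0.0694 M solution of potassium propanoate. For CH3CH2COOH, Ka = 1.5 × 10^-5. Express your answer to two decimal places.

pH = 8.83

CH3CH2COO- is the conjugate base of the weak acid CH3CH2COOH.
Kb = Kw/Ka = 1.0×10^-14 / 1.5 × 10^-5 = 6.67 × 10^-10
Kb = [OH-]²/(0.0694 − [OH-]) = 6.67 × 10^-10
Assume [OH-] ≪ 0.0694: [OH-] ≈ √(6.67 × 10^-10 × 0.0694) = 6.80 × 10^-6 M
Check: 0.0098% ionized — well under 5%, approximation valid.
pOH = −log(6.80 × 10^-6) = 5.17; pH = 14.00 − 5.17 = 8.83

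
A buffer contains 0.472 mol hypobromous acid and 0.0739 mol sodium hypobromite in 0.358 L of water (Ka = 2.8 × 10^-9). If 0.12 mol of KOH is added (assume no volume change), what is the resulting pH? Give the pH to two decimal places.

pH = 8.29

After neutralization: n(HOBr) = 0.352 mol, n(OBr-) = 0.194 mol.
pKa = −log(2.8 × 10^-9) = 8.553
pH = pKa + log([A⁻]/[HA]) = 8.553 + log(0.194/0.352) = 8.553 -0.259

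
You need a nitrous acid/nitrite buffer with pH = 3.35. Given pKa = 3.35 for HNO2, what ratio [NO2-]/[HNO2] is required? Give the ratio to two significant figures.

ratio = 1.0

pH = pKa + log(r) ⇒ log(r) = 3.35 − 3.35 = +0.00
r = [NO2-]/[HNO2] = 10^(+0.00) = 1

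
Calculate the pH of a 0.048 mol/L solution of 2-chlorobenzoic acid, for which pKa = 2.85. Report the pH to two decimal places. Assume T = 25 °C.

pH = 2.12

ClC6H4COOH ⇌ ClC6H4COO- + H+
Ka = 10^(−2.85) = 1.41 × 10^-3
Ka = x²/(0.048 − x) = 1.41 × 10^-3
x is not negligible relative to C₀; solve x² + 0.00141·x − 6.77e-05 = 0.
x = (−Ka + √(Ka² + 4·Ka·C₀))/2 = 7.55 × 10^-3 M
pH = −log[H+] = −log(7.55 × 10^-3) = 2.12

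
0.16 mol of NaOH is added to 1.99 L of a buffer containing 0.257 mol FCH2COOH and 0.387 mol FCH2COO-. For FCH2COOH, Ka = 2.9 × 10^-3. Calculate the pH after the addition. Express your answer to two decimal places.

pH = 3.29

After neutralization: n(FCH2COOH) = 0.097 mol, n(FCH2COO-) = 0.547 mol.
pKa = −log(2.9 × 10^-3) = 2.538
Henderson–Hasselbalch with mole ratio 0.547/0.097: pH = 2.538 + (+0.751)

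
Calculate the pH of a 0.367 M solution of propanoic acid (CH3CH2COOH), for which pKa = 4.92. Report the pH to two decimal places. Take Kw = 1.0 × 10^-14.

pH = 2.68

CH3CH2COOH ⇌ CH3CH2COO- + H+
Ka = 10^(−4.92) = 1.20 × 10^-5
Ka = [H+]²/(0.367 − [H+]) = 1.20 × 10^-5
Neglecting [H+] in the denominator: [H+] = √(1.20 × 10^-5 × 0.367) = 2.10 × 10^-3 M
([H+]/C₀ = 0.57% < 5%, so the approximation holds.)
pH = −log[H+] = −log(2.10 × 10^-3) = 2.68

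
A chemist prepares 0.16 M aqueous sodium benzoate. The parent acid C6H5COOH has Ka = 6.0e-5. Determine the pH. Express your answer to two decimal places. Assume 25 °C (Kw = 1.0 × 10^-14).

C6H5COO- is the conjugate base of the weak acid C6H5COOH.
Kb = Kw/Ka = 1.0×10^-14 / 6.0 × 10^-5 = 1.67 × 10^-10
From the ICE table, Kb = [OH-]²/(0.16 − [OH-]) = 1.67 × 10^-10.
Neglecting [OH-] in the denominator: [OH-] = √(1.67 × 10^-10 × 0.16) = 5.17 × 10^-6 M
Check: 0.0032% ionized — well under 5%, approximation valid.
pOH = 5.29, so pH = 14.00 − pOH = 8.71

pH = 8.71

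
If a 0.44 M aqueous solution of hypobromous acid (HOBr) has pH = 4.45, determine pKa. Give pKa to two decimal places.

pKa = 8.54

[H+] = 10^(-4.45) = 3.55 × 10^-5 M
At equilibrium [HA] = 0.44 − 3.55 × 10^-5 = 4.40 × 10^-1 M
Ka = [H+][A-]/[HA] = (3.55 × 10^-5)² / 4.40 × 10^-1 = 2.86 × 10^-9
pKa = -log(2.86 × 10^-9) = 8.54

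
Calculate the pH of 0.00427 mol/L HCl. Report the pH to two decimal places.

HCl is a strong acid and dissociates completely, so [H+] = 0.00427 M.
pH = -log(0.00427) = 2.37

pH = 2.37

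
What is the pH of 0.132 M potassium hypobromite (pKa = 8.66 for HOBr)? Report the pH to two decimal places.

OBr- is the conjugate base of the weak acid HOBr.
Ka = 10^(−8.66) = 2.19 × 10^-9
Kb = Kw/Ka = 1.0×10^-14 / 2.19 × 10^-9 = 4.57 × 10^-6
From the ICE table, Kb = [OH-]²/(0.132 − [OH-]) = 4.57 × 10^-6.
Since Kb ≪ C₀, [OH-] ≈ √(Kb·C₀) = 7.77 × 10^-4 M.
pOH = 3.11, so pH = 14.00 − pOH = 10.89

pH = 10.89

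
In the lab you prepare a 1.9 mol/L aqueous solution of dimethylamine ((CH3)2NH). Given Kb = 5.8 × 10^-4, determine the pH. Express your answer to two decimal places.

(CH3)2NH + H2O ⇌ (CH3)2NH2+ + OH-
From the ICE table, Kb = [OH-]²/(1.9 − [OH-]) = 5.8 × 10^-4.
Neglecting [OH-] in the denominator: [OH-] = √(5.8 × 10^-4 × 1.9) = 3.32 × 10^-2 M
pOH = 1.48, so pH = 14.00 − pOH = 12.52

pH = 12.52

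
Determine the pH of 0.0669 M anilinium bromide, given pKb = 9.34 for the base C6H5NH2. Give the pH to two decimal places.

pH = 2.92

C6H5NH3+ is the conjugate acid of the weak base C6H5NH2.
Kb = 10^(−9.34) = 4.57 × 10^-10
Ka = Kw/Kb = 1.0×10^-14 / 4.57 × 10^-10 = 2.19 × 10^-5
From the ICE table, Ka = [H+]²/(0.0669 − [H+]) = 2.19 × 10^-5.
Neglecting [H+] in the denominator: [H+] = √(2.19 × 10^-5 × 0.0669) = 1.21 × 10^-3 M
([H+]/C₀ = 1.8% < 5%, so the approximation holds.)
pH = −log[H+] = −log(1.21 × 10^-3) = 2.92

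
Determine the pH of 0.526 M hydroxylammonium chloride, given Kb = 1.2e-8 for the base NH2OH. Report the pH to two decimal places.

NH3OH+ is the conjugate acid of the weak base NH2OH.
Ka = Kw/Kb = 1.0×10^-14 / 1.2 × 10^-8 = 8.33 × 10^-7
Ka = [H+]²/(0.526 − [H+]) = 8.33 × 10^-7
Since Ka ≪ C₀, [H+] ≈ √(Ka·C₀) = 6.62 × 10^-4 M.
([H+]/C₀ = 0.13% < 5%, so the approximation holds.)
pH = −log[H+] = −log(6.62 × 10^-4) = 3.18

pH = 3.18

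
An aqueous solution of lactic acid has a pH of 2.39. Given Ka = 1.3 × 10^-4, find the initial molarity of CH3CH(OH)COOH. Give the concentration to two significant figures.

[H+] = 10^(-2.39) = 4.07 × 10^-3 M = x
Ka = x²/(C₀ − x) ⇒ C₀ = x + x²/Ka
C₀ = 4.07 × 10^-3 + (4.07 × 10^-3)²/(1.3 × 10^-4) = 1.31 × 10^-1 M

C₀ = 1.3 × 10^-1 M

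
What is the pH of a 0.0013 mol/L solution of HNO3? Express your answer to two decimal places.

HNO3 is a strong acid and dissociates completely, so [H+] = 0.0013 M.
pH = -log(0.0013) = 2.89

pH = 2.89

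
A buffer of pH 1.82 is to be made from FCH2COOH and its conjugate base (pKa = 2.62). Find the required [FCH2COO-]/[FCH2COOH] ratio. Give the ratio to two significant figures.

ratio = 0.16

pH = pKa + log(r) ⇒ log(r) = 1.82 − 2.62 = -0.80
r = [FCH2COO-]/[FCH2COOH] = 10^(-0.80) = 0.158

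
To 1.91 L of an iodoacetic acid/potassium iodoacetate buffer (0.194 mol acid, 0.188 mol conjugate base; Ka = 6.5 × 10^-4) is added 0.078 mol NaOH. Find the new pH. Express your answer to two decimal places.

After neutralization: n(ICH2COOH) = 0.116 mol, n(ICH2COO-) = 0.266 mol.
pKa = −log(6.5 × 10^-4) = 3.187
Henderson–Hasselbalch with mole ratio 0.266/0.116: pH = 3.187 + (+0.360)

pH = 3.55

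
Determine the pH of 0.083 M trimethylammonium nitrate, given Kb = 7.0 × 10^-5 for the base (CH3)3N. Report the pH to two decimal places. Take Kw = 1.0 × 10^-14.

(CH3)3NH+ is the conjugate acid of the weak base (CH3)3N.
Ka = Kw/Kb = 1.0×10^-14 / 7.0 × 10^-5 = 1.43 × 10^-10
From the ICE table, Ka = [H+]²/(0.083 − [H+]) = 1.43 × 10^-10.
Assume [H+] ≪ 0.083: [H+] ≈ √(1.43 × 10^-10 × 0.083) = 3.45 × 10^-6 M
Check: 0.0042% ionized — well under 5%, approximation valid.
pH = −log(3.45 × 10^-6) = 5.46

pH = 5.46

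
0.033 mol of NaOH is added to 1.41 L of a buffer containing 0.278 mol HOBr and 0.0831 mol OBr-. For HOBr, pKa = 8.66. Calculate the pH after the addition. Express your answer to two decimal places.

pH = 8.34

After neutralization: n(HOBr) = 0.245 mol, n(OBr-) = 0.116 mol.
pH = pKa + log([A⁻]/[HA]) = 8.66 + log(0.116/0.245) = 8.66 -0.325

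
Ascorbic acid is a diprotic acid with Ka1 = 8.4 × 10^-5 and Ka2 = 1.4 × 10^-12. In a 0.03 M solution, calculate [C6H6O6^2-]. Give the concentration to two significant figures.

First ionization gives [H+] ≈ [HC6H6O6-] = 1.55 × 10^-3 M.
Second step: Ka2 = [H+][C6H6O6^2-]/[HC6H6O6-] ≈ [C6H6O6^2-] (since [H+] ≈ [HC6H6O6-]).
So [C6H6O6^2-] ≈ Ka2.

1.4 × 10^-12 M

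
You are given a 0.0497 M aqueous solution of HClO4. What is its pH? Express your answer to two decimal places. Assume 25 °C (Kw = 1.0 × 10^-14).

HClO4 is a strong acid and dissociates completely, so [H+] = 0.0497 M.
pH = -log(0.0497) = 1.30

pH = 1.30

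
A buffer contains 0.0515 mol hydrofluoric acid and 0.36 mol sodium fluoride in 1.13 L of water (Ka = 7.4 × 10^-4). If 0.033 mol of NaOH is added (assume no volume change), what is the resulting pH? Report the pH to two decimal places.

OH- converts HF to F-: HF → 0.0185 mol, F- → 0.393 mol.
pKa = −log(7.4 × 10^-4) = 3.131
Henderson–Hasselbalch with mole ratio 0.393/0.0185: pH = 3.131 + (+1.327)

pH = 4.46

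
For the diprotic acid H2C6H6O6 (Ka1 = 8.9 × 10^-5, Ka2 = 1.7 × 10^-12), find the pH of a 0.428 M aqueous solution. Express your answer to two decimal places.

pH = 2.21

Ka1 ≫ Ka2, so treat the first dissociation as the only significant source of H+.
Ka1 = x²/(0.428 − x) = 8.9 × 10^-5
x ≈ √(8.9 × 10^-5 × 0.428) = 6.17 × 10^-3 M
pH = −log(6.17 × 10^-3) = 2.21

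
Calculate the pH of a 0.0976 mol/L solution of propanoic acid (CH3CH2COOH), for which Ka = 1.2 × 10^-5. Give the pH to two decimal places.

CH3CH2COOH ⇌ CH3CH2COO- + H+
From the ICE table, Ka = x²/(0.0976 − x) = 1.2 × 10^-5.
Since Ka ≪ C₀, x ≈ √(Ka·C₀) = 1.08 × 10^-3 M.
(x/C₀ = 1.1% < 5%, so the approximation holds.)
pH = −log[H+] = −log(1.08 × 10^-3) = 2.97

pH = 2.97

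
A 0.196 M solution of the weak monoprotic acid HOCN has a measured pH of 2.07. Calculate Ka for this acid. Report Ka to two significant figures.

[H+] = 10^(-2.07) = 8.51 × 10^-3 M
At equilibrium [HA] = 0.196 − 8.51 × 10^-3 = 1.87 × 10^-1 M
Ka = [H+][A-]/[HA] = (8.51 × 10^-3)² / 1.87 × 10^-1 = 3.9 × 10^-4

Ka = 3.9 × 10^-4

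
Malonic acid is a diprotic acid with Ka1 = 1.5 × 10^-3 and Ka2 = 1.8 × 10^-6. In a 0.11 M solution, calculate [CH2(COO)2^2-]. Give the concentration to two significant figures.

First ionization gives [H+] ≈ [CH2(COOH)COO-] = 1.21 × 10^-2 M.
Second step: Ka2 = [H+][CH2(COO)2^2-]/[CH2(COOH)COO-] ≈ [CH2(COO)2^2-] (since [H+] ≈ [CH2(COOH)COO-]).
So [CH2(COO)2^2-] ≈ Ka2.

1.8 × 10^-6 M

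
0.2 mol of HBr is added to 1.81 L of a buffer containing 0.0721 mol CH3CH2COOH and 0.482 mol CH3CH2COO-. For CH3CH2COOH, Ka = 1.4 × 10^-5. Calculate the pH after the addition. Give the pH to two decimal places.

After neutralization: n(CH3CH2COOH) = 0.272 mol, n(CH3CH2COO-) = 0.282 mol.
pKa = −log(1.4 × 10^-5) = 4.854
Henderson–Hasselbalch with mole ratio 0.282/0.272: pH = 4.854 + (+0.016)

pH = 4.87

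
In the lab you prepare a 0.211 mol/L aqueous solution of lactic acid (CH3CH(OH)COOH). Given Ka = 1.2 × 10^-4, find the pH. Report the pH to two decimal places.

CH3CH(OH)COOH ⇌ CH3CH(OH)COO- + H+
Ka = [H+]²/(0.211 − [H+]) = 1.2 × 10^-4
Neglecting [H+] in the denominator: [H+] = √(1.2 × 10^-4 × 0.211) = 5.03 × 10^-3 M
pH = −log(5.03 × 10^-3) = 2.30

pH = 2.30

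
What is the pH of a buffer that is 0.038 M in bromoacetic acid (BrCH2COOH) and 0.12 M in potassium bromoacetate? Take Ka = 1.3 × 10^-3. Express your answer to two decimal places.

pH = 3.39

pKa = −log(1.3 × 10^-3) = 2.886
Using pH = pKa + log([base]/[acid]) with [base]/[acid] = 0.12/0.038:
pH = 2.886 + (+0.499) = 3.39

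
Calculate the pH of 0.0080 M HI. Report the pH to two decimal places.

HI is a strong acid and dissociates completely, so [H+] = 0.0080 M.
pH = -log(0.008) = 2.10

pH = 2.10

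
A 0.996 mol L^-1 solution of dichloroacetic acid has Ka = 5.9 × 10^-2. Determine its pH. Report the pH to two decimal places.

Cl2CHCOOH ⇌ Cl2CHCOO- + H+
Ka = [H+]²/(0.996 − [H+]) = 5.9 × 10^-2
The 5% rule fails; solving [H+]² + Ka·[H+] − Ka·C₀ = 0 exactly:
[H+] = [−0.059 + √(0.059² + 0.235)]/2 = 2.15 × 10^-1 M
pH = −log[H+] = −log(2.15 × 10^-1) = 0.67

pH = 0.67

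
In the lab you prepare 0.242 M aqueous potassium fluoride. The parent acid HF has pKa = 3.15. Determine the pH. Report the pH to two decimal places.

pH = 8.27

F- is the conjugate base of the weak acid HF.
Ka = 10^(−3.15) = 7.08 × 10^-4
Kb = Kw/Ka = 1.0×10^-14 / 7.08 × 10^-4 = 1.41 × 10^-11
From the ICE table, Kb = [OH-]²/(0.242 − [OH-]) = 1.41 × 10^-11.
Neglecting [OH-] in the denominator: [OH-] = √(1.41 × 10^-11 × 0.242) = 1.85 × 10^-6 M
Check: 0.00076% ionized — well under 5%, approximation valid.
pOH = 5.73, so pH = 14.00 − pOH = 8.27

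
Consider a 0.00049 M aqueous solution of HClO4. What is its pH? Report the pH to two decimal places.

pH = 3.31

HClO4 is a strong acid and dissociates completely, so [H+] = 0.00049 M.
pH = -log(0.00049) = 3.31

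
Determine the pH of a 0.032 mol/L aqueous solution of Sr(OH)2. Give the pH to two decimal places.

Sr(OH)2 is a strong base (each formula unit releases 2 OH-); [OH-] = 0.064 M.
pOH = -log(0.064) = 1.19
pH = 14.00 - 1.19 = 12.81

pH = 12.81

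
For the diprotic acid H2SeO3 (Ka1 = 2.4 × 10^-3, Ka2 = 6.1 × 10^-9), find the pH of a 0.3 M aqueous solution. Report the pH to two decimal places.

pH = 1.59

Ka1 ≫ Ka2, so treat the first dissociation as the only significant source of H+.
Ka1 = x²/(0.3 − x) = 2.4 × 10^-3
Solving the quadratic: x = (−Ka1 + √(Ka1² + 4·Ka1·C₀))/2 = 2.57 × 10^-2 M
pH = −log(2.57 × 10^-2) = 1.59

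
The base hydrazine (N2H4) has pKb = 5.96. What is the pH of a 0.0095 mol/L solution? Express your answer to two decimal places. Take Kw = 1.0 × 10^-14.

pH = 10.01

N2H4 + H2O ⇌ N2H5+ + OH-
Kb = 10^(−5.96) = 1.10 × 10^-6
Kb = x²/(0.0095 − x) = 1.10 × 10^-6
Assume x ≪ 0.0095: x ≈ √(1.10 × 10^-6 × 0.0095) = 1.02 × 10^-4 M
pOH = −log(1.02 × 10^-4) = 3.99; pH = 14.00 − 3.99 = 10.01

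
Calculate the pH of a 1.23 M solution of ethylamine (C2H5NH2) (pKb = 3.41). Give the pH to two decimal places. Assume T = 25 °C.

pH = 12.34

C2H5NH2 + H2O ⇌ C2H5NH3+ + OH-
Kb = 10^(−3.41) = 3.89 × 10^-4
Kb = [OH-]²/(1.23 − [OH-]) = 3.89 × 10^-4
Assume [OH-] ≪ 1.23: [OH-] ≈ √(3.89 × 10^-4 × 1.23) = 2.19 × 10^-2 M
([OH-]/C₀ = 1.8% < 5%, so the approximation holds.)
pOH = −log(2.19 × 10^-2) = 1.66; pH = 14.00 − 1.66 = 12.34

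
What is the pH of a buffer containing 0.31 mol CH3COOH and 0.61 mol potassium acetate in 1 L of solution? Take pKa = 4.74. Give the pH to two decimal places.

pH = 5.03

Using pH = pKa + log([base]/[acid]) with [base]/[acid] = 0.61/0.31:
pH = 4.74 + (+0.294) = 5.03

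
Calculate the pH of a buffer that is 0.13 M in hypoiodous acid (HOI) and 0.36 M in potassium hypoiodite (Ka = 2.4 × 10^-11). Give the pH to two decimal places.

pH = 11.06

pKa = −log(2.4 × 10^-11) = 10.620
Using pH = pKa + log([base]/[acid]) with [base]/[acid] = 0.36/0.13:
pH = 10.620 + (+0.442) = 11.06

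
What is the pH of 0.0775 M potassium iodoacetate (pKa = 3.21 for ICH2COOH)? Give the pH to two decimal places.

pH = 8.05

ICH2COO- is the conjugate base of the weak acid ICH2COOH.
Ka = 10^(−3.21) = 6.17 × 10^-4
Kb = Kw/Ka = 1.0×10^-14 / 6.17 × 10^-4 = 1.62 × 10^-11
From the ICE table, Kb = [OH-]²/(0.0775 − [OH-]) = 1.62 × 10^-11.
Since Kb ≪ C₀, [OH-] ≈ √(Kb·C₀) = 1.12 × 10^-6 M.
pOH = −log(1.12 × 10^-6) = 5.95; pH = 14.00 − 5.95 = 8.05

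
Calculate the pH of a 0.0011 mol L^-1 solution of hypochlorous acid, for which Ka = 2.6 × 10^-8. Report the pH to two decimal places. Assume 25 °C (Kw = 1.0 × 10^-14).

pH = 5.27

HOCl ⇌ OCl- + H+
From the ICE table, Ka = x²/(0.0011 − x) = 2.6 × 10^-8.
Assume x ≪ 0.0011: x ≈ √(2.6 × 10^-8 × 0.0011) = 5.35 × 10^-6 M
pH = −log[H+] = −log(5.35 × 10^-6) = 5.27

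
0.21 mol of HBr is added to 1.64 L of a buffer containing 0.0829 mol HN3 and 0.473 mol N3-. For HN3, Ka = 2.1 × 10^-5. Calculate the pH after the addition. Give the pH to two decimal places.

After neutralization: n(HN3) = 0.293 mol, n(N3-) = 0.263 mol.
pKa = −log(2.1 × 10^-5) = 4.678
pH = pKa + log(n_N3-/n_HN3) = 4.678 + log(0.263/0.293) = 4.678 + (-0.047)

pH = 4.63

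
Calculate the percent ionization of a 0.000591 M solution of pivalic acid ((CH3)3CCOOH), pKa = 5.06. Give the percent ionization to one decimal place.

11.4%

(CH3)3CCOOH ⇌ (CH3)3CCOO- + H+; let x = [H+] at equilibrium.
Ka = 10^(−5.06) = 8.71 × 10^-6
Solve x² + 8.71e-06x − 5.15e-09 = 0 → x = 6.75 × 10^-5 M
Fraction ionized = 6.75 × 10^-5 / 0.000591 = 0.1142 → 11.4%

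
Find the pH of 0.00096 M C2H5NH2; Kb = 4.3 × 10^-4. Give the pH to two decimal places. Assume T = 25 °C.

pH = 10.67

C2H5NH2 + H2O ⇌ C2H5NH3+ + OH-
Kb = x²/(0.00096 − x) = 4.3 × 10^-4
x is not negligible relative to C₀; solve x² + 0.00043·x − 4.13e-07 = 0.
x = (−Kb + √(Kb² + 4·Kb·C₀))/2 = 4.63 × 10^-4 M
pOH = −log(4.63 × 10^-4) = 3.33; pH = 14.00 − 3.33 = 10.67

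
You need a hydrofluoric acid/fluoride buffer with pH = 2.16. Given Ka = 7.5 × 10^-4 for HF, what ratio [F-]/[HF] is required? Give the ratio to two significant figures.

pKa = -log(7.5 × 10^-4) = 3.125
pH = pKa + log(r) ⇒ log(r) = 2.16 − 3.125 = -0.965
r = [F-]/[HF] = 10^(-0.965) = 0.108

ratio = 0.11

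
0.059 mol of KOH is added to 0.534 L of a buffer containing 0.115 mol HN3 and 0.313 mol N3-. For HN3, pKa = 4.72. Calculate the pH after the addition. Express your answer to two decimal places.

pH = 5.54

After neutralization: n(HN3) = 0.056 mol, n(N3-) = 0.372 mol.
Henderson–Hasselbalch with mole ratio 0.372/0.056: pH = 4.72 + (+0.822)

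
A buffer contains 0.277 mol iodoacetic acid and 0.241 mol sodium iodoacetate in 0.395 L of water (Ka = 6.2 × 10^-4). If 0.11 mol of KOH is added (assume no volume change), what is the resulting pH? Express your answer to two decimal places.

After neutralization: n(ICH2COOH) = 0.167 mol, n(ICH2COO-) = 0.351 mol.
pKa = −log(6.2 × 10^-4) = 3.208
Henderson–Hasselbalch with mole ratio 0.351/0.167: pH = 3.208 + (+0.323)

pH = 3.53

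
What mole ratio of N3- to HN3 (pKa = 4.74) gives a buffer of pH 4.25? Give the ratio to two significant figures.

ratio = 0.32

pH = pKa + log(r) ⇒ log(r) = 4.25 − 4.74 = -0.49
r = [N3-]/[HN3] = 10^(-0.49) = 0.324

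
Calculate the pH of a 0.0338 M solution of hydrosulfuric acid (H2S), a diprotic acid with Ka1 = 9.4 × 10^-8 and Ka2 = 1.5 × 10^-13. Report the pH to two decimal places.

Since Ka1 ≫ Ka2, the first ionization dominates [H+].
Ka1 = x²/(0.0338 − x) = 9.4 × 10^-8
x ≈ √(9.4 × 10^-8 × 0.0338) = 5.64 × 10^-5 M
pH = −log(5.64 × 10^-5) = 4.25

pH = 4.25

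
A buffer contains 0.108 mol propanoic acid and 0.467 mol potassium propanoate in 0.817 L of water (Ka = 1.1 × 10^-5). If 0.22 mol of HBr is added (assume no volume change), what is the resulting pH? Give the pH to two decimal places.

pH = 4.84

Added H+ converts CH3CH2COO- to CH3CH2COOH: CH3CH2COOH → 0.328 mol, CH3CH2COO- → 0.247 mol.
pKa = −log(1.1 × 10^-5) = 4.959
pH = pKa + log(n_CH3CH2COO-/n_CH3CH2COOH) = 4.959 + log(0.247/0.328) = 4.959 + (-0.123)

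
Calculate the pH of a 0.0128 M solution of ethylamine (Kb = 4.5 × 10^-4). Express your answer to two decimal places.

pH = 11.34

C2H5NH2 + H2O ⇌ C2H5NH3+ + OH-
Kb = [OH-]²/(0.0128 − [OH-]) = 4.5 × 10^-4
[OH-] is not negligible relative to C₀; solve [OH-]² + 0.00045·[OH-] − 5.76e-06 = 0.
[OH-] = (−Kb + √(Kb² + 4·Kb·C₀))/2 = 2.19 × 10^-3 M
pOH = 2.66, so pH = 14.00 − pOH = 11.34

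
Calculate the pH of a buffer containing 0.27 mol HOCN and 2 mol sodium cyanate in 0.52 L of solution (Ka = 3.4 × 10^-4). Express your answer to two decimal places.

pH = 4.34

pKa = −log(3.4 × 10^-4) = 3.469
Using pH = pKa + log([base]/[acid]) with [base]/[acid] = 2/0.27:
pH = 3.469 + (+0.870) = 4.34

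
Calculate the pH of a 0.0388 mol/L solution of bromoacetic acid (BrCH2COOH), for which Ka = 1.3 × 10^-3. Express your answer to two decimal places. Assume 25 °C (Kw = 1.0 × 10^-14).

BrCH2COOH ⇌ BrCH2COO- + H+
From the ICE table, Ka = x²/(0.0388 − x) = 1.3 × 10^-3.
The 5% rule fails; solving x² + Ka·x − Ka·C₀ = 0 exactly:
x = [−0.0013 + √(0.0013² + 0.000202)]/2 = 6.48 × 10^-3 M
pH = −log[H+] = −log(6.48 × 10^-3) = 2.19

pH = 2.19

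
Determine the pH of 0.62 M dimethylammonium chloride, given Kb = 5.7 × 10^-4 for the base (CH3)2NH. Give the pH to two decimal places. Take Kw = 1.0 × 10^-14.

(CH3)2NH2+ is the conjugate acid of the weak base (CH3)2NH.
Ka = Kw/Kb = 1.0×10^-14 / 5.7 × 10^-4 = 1.75 × 10^-11
From the ICE table, Ka = x²/(0.62 − x) = 1.75 × 10^-11.
Since Ka ≪ C₀, x ≈ √(Ka·C₀) = 3.29 × 10^-6 M.
pH = −log[H+] = −log(3.29 × 10^-6) = 5.48

pH = 5.48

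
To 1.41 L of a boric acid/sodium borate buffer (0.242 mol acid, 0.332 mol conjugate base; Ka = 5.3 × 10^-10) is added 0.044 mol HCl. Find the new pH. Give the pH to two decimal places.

After neutralization: n(B(OH)3) = 0.286 mol, n(B(OH)4-) = 0.288 mol.
pKa = −log(5.3 × 10^-10) = 9.276
Henderson–Hasselbalch with mole ratio 0.288/0.286: pH = 9.276 + (+0.003)

pH = 9.28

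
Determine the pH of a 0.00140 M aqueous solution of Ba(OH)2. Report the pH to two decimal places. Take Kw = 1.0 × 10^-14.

pH = 11.45

Ba(OH)2 is a strong base (each formula unit releases 2 OH-); [OH-] = 0.0028 M.
pOH = -log(0.0028) = 2.55
pH = 14.00 - 2.55 = 11.45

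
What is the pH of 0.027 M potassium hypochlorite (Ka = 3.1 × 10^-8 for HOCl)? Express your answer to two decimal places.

pH = 9.97

OCl- is the conjugate base of the weak acid HOCl.
Kb = Kw/Ka = 1.0×10^-14 / 3.1 × 10^-8 = 3.23 × 10^-7
Kb = x²/(0.027 − x) = 3.23 × 10^-7
Neglecting x in the denominator: x = √(3.23 × 10^-7 × 0.027) = 9.34 × 10^-5 M
Check: 0.35% ionized — well under 5%, approximation valid.
pOH = −log(9.34 × 10^-5) = 4.03; pH = 14.00 − 4.03 = 9.97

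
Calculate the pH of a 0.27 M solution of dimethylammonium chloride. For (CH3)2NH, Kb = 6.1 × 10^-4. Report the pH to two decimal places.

(CH3)2NH2+ is the conjugate acid of the weak base (CH3)2NH.
Ka = Kw/Kb = 1.0×10^-14 / 6.1 × 10^-4 = 1.64 × 10^-11
Ka = x²/(0.27 − x) = 1.64 × 10^-11
Assume x ≪ 0.27: x ≈ √(1.64 × 10^-11 × 0.27) = 2.10 × 10^-6 M
(x/C₀ = 0.00078% < 5%, so the approximation holds.)
pH = −log[H+] = −log(2.10 × 10^-6) = 5.68

pH = 5.68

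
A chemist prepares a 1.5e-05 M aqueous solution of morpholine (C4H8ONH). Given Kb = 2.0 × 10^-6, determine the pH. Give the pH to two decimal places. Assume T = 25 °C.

C4H8ONH + H2O ⇌ C4H8ONH2+ + OH-
Kb = x²/(1.5e-05 − x) = 2.0 × 10^-6
Here C₀/Kb ≈ 7.5, so the small-x approximation fails. Use the quadratic:
x = (−Kb + √(Kb² + 4·Kb·C₀))/2 = 4.57 × 10^-6 M
pOH = −log(4.57 × 10^-6) = 5.34; pH = 14.00 − 5.34 = 8.66

pH = 8.66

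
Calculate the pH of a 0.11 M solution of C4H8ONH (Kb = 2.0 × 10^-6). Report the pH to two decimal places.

C4H8ONH + H2O ⇌ C4H8ONH2+ + OH-
Let x = [OH-] at equilibrium. Kb = x²/(0.11 − x).
Assume x ≪ 0.11: x ≈ √(2.0 × 10^-6 × 0.11) = 4.69 × 10^-4 M
pOH = 3.33, so pH = 14.00 − pOH = 10.67

pH = 10.67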